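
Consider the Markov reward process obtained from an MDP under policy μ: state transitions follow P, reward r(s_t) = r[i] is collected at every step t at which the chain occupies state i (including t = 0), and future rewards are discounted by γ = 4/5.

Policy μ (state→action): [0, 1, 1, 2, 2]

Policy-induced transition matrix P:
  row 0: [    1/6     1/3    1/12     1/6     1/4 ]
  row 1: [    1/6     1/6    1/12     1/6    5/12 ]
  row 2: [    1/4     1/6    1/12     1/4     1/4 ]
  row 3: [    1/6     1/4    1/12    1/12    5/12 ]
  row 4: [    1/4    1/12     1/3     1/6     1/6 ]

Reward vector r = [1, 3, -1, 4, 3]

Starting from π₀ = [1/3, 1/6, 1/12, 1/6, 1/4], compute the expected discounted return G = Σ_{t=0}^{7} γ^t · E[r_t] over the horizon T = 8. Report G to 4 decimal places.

t=0: π = [0.3333, 0.1667, 0.0833, 0.1667, 0.2500], E[r] = 2.1667, γ^t·E[r] = 2.166667, running G = 2.166667
t=1: π = [0.1944, 0.2153, 0.1458, 0.1597, 0.2847], E[r] = 2.1875, γ^t·E[r] = 1.750000, running G = 3.916667
t=2: π = [0.2025, 0.1887, 0.1545, 0.1655, 0.2888], E[r] = 2.1424, γ^t·E[r] = 1.371111, running G = 5.287778
t=3: π = [0.2036, 0.1902, 0.1555, 0.1658, 0.2850], E[r] = 2.1364, γ^t·E[r] = 1.093852, running G = 6.381630
t=4: π = [0.2034, 0.1907, 0.1546, 0.1658, 0.2856], E[r] = 2.1408, γ^t·E[r] = 0.876859, running G = 7.258489
t=5: π = [0.2033, 0.1906, 0.1547, 0.1657, 0.2856], E[r] = 2.1401, γ^t·E[r] = 0.701280, running G = 7.959769
t=6: π = [0.2034, 0.1906, 0.1547, 0.1657, 0.2856], E[r] = 2.1401, γ^t·E[r] = 0.561008, running G = 8.520777
t=7: π = [0.2034, 0.1906, 0.1547, 0.1657, 0.2856], E[r] = 2.1401, γ^t·E[r] = 0.448814, running G = 8.969591

G = 8.9696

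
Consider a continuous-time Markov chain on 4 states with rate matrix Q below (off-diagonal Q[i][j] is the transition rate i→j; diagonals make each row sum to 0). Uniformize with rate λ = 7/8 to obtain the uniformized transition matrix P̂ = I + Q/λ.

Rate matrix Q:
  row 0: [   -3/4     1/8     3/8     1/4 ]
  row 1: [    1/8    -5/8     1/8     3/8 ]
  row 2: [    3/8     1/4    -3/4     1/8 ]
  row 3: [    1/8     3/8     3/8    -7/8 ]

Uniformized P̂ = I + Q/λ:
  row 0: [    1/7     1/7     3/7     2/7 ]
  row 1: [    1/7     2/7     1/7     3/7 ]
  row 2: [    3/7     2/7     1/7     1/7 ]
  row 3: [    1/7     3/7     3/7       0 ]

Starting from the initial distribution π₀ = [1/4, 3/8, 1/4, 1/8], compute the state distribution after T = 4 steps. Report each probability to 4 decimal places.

π = [0.2185, 0.2863, 0.2714, 0.2238]

t=0: π = [0.2500, 0.3750, 0.2500, 0.1250]
t=1: π = [0.2143, 0.2679, 0.2500, 0.2679]
t=2: π = [0.2143, 0.2934, 0.2806, 0.2117]
t=3: π = [0.2230, 0.2853, 0.2646, 0.2270]
t=4: π = [0.2185, 0.2863, 0.2714, 0.2238]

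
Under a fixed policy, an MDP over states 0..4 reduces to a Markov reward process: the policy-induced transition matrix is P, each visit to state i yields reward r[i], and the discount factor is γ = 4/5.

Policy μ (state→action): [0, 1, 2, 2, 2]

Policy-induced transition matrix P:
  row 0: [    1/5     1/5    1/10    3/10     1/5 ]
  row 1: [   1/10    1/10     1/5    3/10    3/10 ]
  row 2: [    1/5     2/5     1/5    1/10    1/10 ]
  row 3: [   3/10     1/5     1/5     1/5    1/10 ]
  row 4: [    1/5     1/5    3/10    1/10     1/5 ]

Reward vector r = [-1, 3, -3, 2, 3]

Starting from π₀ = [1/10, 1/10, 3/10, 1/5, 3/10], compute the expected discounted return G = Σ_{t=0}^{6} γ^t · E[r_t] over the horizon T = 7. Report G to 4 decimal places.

t=0: π = [0.1000, 0.1000, 0.3000, 0.2000, 0.3000], E[r] = 0.6000, γ^t·E[r] = 0.600000, running G = 0.600000
t=1: π = [0.2100, 0.2500, 0.2200, 0.1600, 0.1600], E[r] = 0.6800, γ^t·E[r] = 0.544000, running G = 1.144000
t=2: π = [0.1910, 0.2190, 0.1950, 0.2080, 0.1870], E[r] = 0.8580, γ^t·E[r] = 0.549120, running G = 1.693120
t=3: π = [0.1989, 0.2171, 0.1996, 0.2028, 0.1816], E[r] = 0.8040, γ^t·E[r] = 0.411648, running G = 2.104768
t=4: π = [0.1986, 0.2182, 0.1983, 0.2035, 0.1815], E[r] = 0.8126, γ^t·E[r] = 0.332849, running G = 2.437617
t=5: π = [0.1985, 0.2178, 0.1983, 0.2037, 0.1816], E[r] = 0.8124, γ^t·E[r] = 0.266223, running G = 2.703840
t=6: π = [0.1986, 0.2179, 0.1983, 0.2036, 0.1816], E[r] = 0.8121, γ^t·E[r] = 0.212897, running G = 2.916737

G = 2.9167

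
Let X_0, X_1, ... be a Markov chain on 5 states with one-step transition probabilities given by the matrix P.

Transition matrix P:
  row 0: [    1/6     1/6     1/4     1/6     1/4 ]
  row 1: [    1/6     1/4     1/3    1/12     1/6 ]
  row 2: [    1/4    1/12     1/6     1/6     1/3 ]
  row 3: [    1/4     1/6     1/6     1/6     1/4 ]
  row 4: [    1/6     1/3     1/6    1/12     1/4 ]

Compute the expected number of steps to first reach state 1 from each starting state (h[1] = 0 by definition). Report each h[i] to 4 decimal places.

First-step conditioning: h[1] = 0; for i ≠ 1, h[i] = 1 + Σ_k P[i][k]·h[k].
  h[0] = 1 + 1/6·h[0] + 1/4·h[2] + 1/6·h[3] + 1/4·h[4]
  h[2] = 1 + 1/4·h[0] + 1/6·h[2] + 1/6·h[3] + 1/3·h[4]
  h[3] = 1 + 1/4·h[0] + 1/6·h[2] + 1/6·h[3] + 1/4·h[4]
  h[4] = 1 + 1/6·h[0] + 1/6·h[2] + 1/12·h[3] + 1/4·h[4]
Solving the 4×4 linear system over states ≠ 1 gives exactly h = [7532/1465, 0, 8012/1465, 7492/1465, 1248/293] (h[1] = 0 is the target).

h = [5.1413, 0.0000, 5.4689, 5.1140, 4.2594]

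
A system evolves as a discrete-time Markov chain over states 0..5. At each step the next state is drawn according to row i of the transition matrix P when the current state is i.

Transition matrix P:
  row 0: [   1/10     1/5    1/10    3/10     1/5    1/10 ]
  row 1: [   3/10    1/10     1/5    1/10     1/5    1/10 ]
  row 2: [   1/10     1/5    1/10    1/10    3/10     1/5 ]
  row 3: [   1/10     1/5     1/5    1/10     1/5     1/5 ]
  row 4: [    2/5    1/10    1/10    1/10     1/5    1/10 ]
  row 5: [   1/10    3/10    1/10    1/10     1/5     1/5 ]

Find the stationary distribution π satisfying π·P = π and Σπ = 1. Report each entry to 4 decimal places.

Balance equations π_j = Σ_i π_i·P[i][j]:
  π_0 = 1/10·π_0 + 3/10·π_1 + 1/10·π_2 + 1/10·π_3 + 2/5·π_4 + 1/10·π_5
  π_1 = 1/5·π_0 + 1/10·π_1 + 1/5·π_2 + 1/5·π_3 + 1/10·π_4 + 3/10·π_5
  π_2 = 1/10·π_0 + 1/5·π_1 + 1/10·π_2 + 1/5·π_3 + 1/10·π_4 + 1/10·π_5
  π_3 = 3/10·π_0 + 1/10·π_1 + 1/10·π_2 + 1/10·π_3 + 1/10·π_4 + 1/10·π_5
  π_4 = 1/5·π_0 + 1/5·π_1 + 3/10·π_2 + 1/5·π_3 + 1/5·π_4 + 1/5·π_5
  normalize: π_0 + π_1 + π_2 + π_3 + π_4 + π_5 = 1
Solving the linear system gives exactly π = [24599/123612, 21667/123612, 4064/30903, 17281/123612, 6587/30903, 17461/123612].

π = [0.1990, 0.1753, 0.1315, 0.1398, 0.2132, 0.1413]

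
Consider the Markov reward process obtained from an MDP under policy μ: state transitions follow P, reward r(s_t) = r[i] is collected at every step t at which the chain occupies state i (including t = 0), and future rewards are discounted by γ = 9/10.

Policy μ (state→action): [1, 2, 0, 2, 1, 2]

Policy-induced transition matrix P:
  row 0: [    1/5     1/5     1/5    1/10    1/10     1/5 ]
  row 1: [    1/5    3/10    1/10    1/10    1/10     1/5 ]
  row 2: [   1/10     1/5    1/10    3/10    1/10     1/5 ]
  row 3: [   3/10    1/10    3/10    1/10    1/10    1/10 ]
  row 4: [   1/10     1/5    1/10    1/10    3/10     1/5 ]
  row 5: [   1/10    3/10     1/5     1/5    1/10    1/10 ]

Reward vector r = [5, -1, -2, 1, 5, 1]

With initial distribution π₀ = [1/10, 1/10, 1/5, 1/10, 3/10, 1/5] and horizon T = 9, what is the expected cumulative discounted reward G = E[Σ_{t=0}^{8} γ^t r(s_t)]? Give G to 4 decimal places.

t=0: π = [0.1000, 0.1000, 0.2000, 0.1000, 0.3000, 0.2000], E[r] = 1.8000, γ^t·E[r] = 1.800000, running G = 1.800000
t=1: π = [0.1400, 0.2200, 0.1500, 0.1600, 0.1600, 0.1700], E[r] = 1.3100, γ^t·E[r] = 1.179000, running G = 2.979000
t=2: π = [0.1680, 0.2230, 0.1630, 0.1470, 0.1320, 0.1670], E[r] = 1.2650, γ^t·E[r] = 1.024650, running G = 4.003650
t=3: π = [0.1685, 0.2243, 0.1629, 0.1493, 0.1264, 0.1686], E[r] = 1.2423, γ^t·E[r] = 0.905637, running G = 4.909287
t=4: π = [0.1691, 0.2244, 0.1636, 0.1494, 0.1253, 0.1682], E[r] = 1.2383, γ^t·E[r] = 0.812416, running G = 5.721703
t=5: π = [0.1692, 0.2243, 0.1636, 0.1495, 0.1251, 0.1682], E[r] = 1.2377, γ^t·E[r] = 0.730838, running G = 6.452541
t=6: π = [0.1693, 0.2243, 0.1637, 0.1495, 0.1250, 0.1682], E[r] = 1.2375, γ^t·E[r] = 0.657673, running G = 7.110214
t=7: π = [0.1693, 0.2243, 0.1637, 0.1496, 0.1250, 0.1682], E[r] = 1.2375, γ^t·E[r] = 0.591894, running G = 7.702108
t=8: π = [0.1693, 0.2243, 0.1637, 0.1496, 0.1250, 0.1682], E[r] = 1.2375, γ^t·E[r] = 0.532702, running G = 8.234810

G = 8.2348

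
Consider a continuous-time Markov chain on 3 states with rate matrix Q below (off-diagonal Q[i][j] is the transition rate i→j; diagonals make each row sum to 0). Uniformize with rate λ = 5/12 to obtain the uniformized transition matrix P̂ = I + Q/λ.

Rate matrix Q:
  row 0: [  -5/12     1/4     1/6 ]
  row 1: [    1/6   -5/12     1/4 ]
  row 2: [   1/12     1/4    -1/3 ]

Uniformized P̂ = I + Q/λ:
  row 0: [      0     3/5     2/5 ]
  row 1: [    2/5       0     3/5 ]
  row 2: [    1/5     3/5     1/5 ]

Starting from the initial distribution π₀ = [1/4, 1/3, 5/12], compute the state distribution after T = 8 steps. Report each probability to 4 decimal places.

π = [0.2295, 0.3743, 0.3962]

t=0: π = [0.2500, 0.3333, 0.4167]
t=1: π = [0.2167, 0.4000, 0.3833]
t=2: π = [0.2367, 0.3600, 0.4033]
t=3: π = [0.2247, 0.3840, 0.3913]
t=4: π = [0.2319, 0.3696, 0.3985]
t=5: π = [0.2275, 0.3782, 0.3942]
t=6: π = [0.2301, 0.3731, 0.3968]
t=7: π = [0.2286, 0.3762, 0.3953]
t=8: π = [0.2295, 0.3743, 0.3962]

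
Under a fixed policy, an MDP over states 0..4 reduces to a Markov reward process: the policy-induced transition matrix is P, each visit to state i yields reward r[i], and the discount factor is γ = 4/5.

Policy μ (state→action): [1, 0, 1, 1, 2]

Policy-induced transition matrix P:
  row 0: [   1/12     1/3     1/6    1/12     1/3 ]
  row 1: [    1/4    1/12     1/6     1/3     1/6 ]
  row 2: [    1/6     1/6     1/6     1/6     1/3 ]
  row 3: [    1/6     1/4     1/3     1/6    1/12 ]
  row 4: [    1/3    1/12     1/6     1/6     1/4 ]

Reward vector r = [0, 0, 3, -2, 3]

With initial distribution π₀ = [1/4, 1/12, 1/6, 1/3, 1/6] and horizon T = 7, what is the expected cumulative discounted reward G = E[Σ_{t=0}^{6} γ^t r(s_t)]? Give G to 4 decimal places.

t=0: π = [0.2500, 0.0833, 0.1667, 0.3333, 0.1667], E[r] = 0.3333, γ^t·E[r] = 0.333333, running G = 0.333333
t=1: π = [0.1806, 0.2153, 0.2222, 0.1597, 0.2222], E[r] = 1.0139, γ^t·E[r] = 0.811111, running G = 1.144444
t=2: π = [0.2066, 0.1736, 0.1933, 0.1875, 0.2390], E[r] = 0.9219, γ^t·E[r] = 0.590000, running G = 1.734444
t=3: π = [0.2038, 0.1823, 0.1979, 0.1784, 0.2376], E[r] = 0.9498, γ^t·E[r] = 0.486296, running G = 2.220741
t=4: π = [0.2045, 0.1805, 0.1964, 0.1801, 0.2385], E[r] = 0.9447, γ^t·E[r] = 0.386940, running G = 2.607681
t=5: π = [0.2044, 0.1808, 0.1967, 0.1797, 0.2384], E[r] = 0.9457, γ^t·E[r] = 0.309880, running G = 2.917561
t=6: π = [0.2044, 0.1808, 0.1966, 0.1798, 0.2384], E[r] = 0.9455, γ^t·E[r] = 0.247864, running G = 3.165425

G = 3.1654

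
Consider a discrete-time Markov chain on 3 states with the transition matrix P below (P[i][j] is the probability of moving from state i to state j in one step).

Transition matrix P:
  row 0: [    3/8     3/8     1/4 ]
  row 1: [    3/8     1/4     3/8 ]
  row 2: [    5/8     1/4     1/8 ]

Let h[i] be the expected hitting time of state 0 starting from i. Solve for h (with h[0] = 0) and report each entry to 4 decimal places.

First-step conditioning: h[0] = 0; for i ≠ 0, h[i] = 1 + Σ_k P[i][k]·h[k].
  h[1] = 1 + 1/4·h[1] + 3/8·h[2]
  h[2] = 1 + 1/4·h[1] + 1/8·h[2]
Solving the 2×2 linear system over states ≠ 0 gives exactly h = [0, 20/9, 16/9] (h[0] = 0 is the target).

h = [0.0000, 2.2222, 1.7778]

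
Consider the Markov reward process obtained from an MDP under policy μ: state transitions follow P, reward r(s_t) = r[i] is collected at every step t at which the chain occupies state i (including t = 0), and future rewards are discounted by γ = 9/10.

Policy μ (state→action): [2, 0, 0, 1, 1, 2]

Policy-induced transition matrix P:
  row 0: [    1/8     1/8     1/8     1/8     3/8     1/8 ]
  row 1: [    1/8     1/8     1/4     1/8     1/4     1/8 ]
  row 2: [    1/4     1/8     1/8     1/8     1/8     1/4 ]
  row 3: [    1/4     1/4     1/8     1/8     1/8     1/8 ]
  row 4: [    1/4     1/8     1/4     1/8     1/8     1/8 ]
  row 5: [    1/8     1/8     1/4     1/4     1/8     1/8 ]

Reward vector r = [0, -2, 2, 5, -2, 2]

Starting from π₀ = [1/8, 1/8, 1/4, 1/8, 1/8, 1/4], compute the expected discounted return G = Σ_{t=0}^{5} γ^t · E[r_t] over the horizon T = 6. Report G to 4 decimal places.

t=0: π = [0.1250, 0.1250, 0.2500, 0.1250, 0.1250, 0.2500], E[r] = 1.1250, γ^t·E[r] = 1.125000, running G = 1.125000
t=1: π = [0.1875, 0.1406, 0.1875, 0.1563, 0.1719, 0.1563], E[r] = 0.8438, γ^t·E[r] = 0.759375, running G = 1.884375
t=2: π = [0.1895, 0.1445, 0.1836, 0.1445, 0.1895, 0.1484], E[r] = 0.7188, γ^t·E[r] = 0.582188, running G = 2.466563
t=3: π = [0.1897, 0.1431, 0.1853, 0.1436, 0.1904, 0.1479], E[r] = 0.7173, γ^t·E[r] = 0.522901, running G = 2.989463
t=4: π = [0.1899, 0.1429, 0.1852, 0.1435, 0.1903, 0.1482], E[r] = 0.7177, γ^t·E[r] = 0.470851, running G = 3.460314
t=5: π = [0.1899, 0.1429, 0.1852, 0.1435, 0.1903, 0.1481], E[r] = 0.7177, γ^t·E[r] = 0.423786, running G = 3.884101

G = 3.8841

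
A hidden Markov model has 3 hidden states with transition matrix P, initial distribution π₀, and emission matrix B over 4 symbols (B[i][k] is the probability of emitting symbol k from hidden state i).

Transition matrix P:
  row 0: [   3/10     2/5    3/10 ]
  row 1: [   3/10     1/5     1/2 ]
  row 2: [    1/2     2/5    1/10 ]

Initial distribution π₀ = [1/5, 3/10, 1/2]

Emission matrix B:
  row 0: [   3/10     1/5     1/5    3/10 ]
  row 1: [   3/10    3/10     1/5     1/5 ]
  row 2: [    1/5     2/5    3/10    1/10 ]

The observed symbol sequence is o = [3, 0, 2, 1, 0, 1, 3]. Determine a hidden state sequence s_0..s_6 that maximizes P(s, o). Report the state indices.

path = [2, 0, 1, 2, 1, 2, 0]

t=0: δ = [6.000e-02, 6.000e-02, 5.000e-02]  (obs o_0=3)
t=1: δ = [7.500e-03, 7.200e-03, 6.000e-03]  ψ = [2, 0, 1]  (obs o_1=0)
t=2: δ = [6.000e-04, 6.000e-04, 1.080e-03]  ψ = [2, 0, 1]  (obs o_2=2)
t=3: δ = [1.080e-04, 1.296e-04, 1.200e-04]  ψ = [2, 2, 1]  (obs o_3=1)
t=4: δ = [1.800e-05, 1.440e-05, 1.296e-05]  ψ = [2, 2, 1]  (obs o_4=0)
t=5: δ = [1.296e-06, 2.160e-06, 2.880e-06]  ψ = [2, 0, 1]  (obs o_5=1)
t=6: δ = [4.320e-07, 2.304e-07, 1.080e-07]  ψ = [2, 2, 1]  (obs o_6=3)
backtrack: best end state = 0; path = [2, 0, 1, 2, 1, 2, 0]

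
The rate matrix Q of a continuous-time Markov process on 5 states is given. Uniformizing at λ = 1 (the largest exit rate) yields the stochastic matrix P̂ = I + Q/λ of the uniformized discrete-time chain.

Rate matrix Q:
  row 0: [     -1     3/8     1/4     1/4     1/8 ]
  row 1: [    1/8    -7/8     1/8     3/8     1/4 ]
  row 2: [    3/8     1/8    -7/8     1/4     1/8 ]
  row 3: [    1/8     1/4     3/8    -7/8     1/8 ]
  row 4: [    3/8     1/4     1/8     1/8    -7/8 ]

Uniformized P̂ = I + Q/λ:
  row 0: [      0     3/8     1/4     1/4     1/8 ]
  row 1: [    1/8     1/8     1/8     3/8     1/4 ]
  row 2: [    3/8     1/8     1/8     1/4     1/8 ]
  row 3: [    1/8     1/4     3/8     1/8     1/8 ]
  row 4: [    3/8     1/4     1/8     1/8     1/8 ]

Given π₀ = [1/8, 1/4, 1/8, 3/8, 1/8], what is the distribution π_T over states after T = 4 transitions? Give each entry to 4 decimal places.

t=0: π = [0.1250, 0.2500, 0.1250, 0.3750, 0.1250]
t=1: π = [0.1719, 0.2188, 0.2344, 0.2188, 0.1563]
t=2: π = [0.2012, 0.2148, 0.2012, 0.2305, 0.1523]
t=3: π = [0.1882, 0.2231, 0.2078, 0.2290, 0.1519]
t=4: π = [0.1914, 0.2197, 0.2058, 0.2303, 0.1529]

π = [0.1914, 0.2197, 0.2058, 0.2303, 0.1529]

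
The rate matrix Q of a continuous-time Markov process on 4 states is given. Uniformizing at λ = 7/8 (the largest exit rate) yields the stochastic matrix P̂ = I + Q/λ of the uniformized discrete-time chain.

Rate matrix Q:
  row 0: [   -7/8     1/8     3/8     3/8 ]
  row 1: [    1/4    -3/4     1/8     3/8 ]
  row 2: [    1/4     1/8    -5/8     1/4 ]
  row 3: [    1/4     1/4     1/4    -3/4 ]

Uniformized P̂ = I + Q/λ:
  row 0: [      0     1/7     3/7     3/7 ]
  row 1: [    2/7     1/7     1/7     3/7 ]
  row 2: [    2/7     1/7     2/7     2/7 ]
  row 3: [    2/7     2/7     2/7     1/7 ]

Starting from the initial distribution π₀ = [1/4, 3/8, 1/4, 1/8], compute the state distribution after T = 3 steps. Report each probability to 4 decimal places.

t=0: π = [0.2500, 0.3750, 0.2500, 0.1250]
t=1: π = [0.2143, 0.1607, 0.2679, 0.3571]
t=2: π = [0.2245, 0.1939, 0.2934, 0.2883]
t=3: π = [0.2216, 0.1840, 0.2901, 0.3043]

π = [0.2216, 0.1840, 0.2901, 0.3043]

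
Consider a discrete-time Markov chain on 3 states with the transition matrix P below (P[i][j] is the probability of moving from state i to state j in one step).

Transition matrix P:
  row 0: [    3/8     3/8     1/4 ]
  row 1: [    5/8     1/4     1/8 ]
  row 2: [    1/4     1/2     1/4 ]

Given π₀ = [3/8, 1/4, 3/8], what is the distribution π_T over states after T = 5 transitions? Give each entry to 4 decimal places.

t=0: π = [0.3750, 0.2500, 0.3750]
t=1: π = [0.3906, 0.3906, 0.2188]
t=2: π = [0.4453, 0.3535, 0.2012]
t=3: π = [0.4382, 0.3560, 0.2058]
t=4: π = [0.4383, 0.3562, 0.2055]
t=5: π = [0.4384, 0.3562, 0.2055]

π = [0.4384, 0.3562, 0.2055]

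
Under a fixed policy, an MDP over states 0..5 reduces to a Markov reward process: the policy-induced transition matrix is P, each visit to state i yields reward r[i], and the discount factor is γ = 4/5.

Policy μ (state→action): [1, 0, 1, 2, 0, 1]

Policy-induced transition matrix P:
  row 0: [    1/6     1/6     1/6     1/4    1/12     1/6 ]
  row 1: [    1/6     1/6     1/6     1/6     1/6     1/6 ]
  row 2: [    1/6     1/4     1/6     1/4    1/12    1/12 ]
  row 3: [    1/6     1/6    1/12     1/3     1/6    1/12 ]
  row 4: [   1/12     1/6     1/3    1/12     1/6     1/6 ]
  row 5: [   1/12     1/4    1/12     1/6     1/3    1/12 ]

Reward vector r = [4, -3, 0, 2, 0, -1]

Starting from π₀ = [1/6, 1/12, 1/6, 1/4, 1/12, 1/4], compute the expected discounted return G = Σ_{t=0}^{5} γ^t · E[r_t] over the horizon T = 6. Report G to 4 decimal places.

t=0: π = [0.1667, 0.0833, 0.1667, 0.2500, 0.0833, 0.2500], E[r] = 0.6667, γ^t·E[r] = 0.666667, running G = 0.666667
t=1: π = [0.1389, 0.2014, 0.1389, 0.2292, 0.1806, 0.1111], E[r] = 0.2986, γ^t·E[r] = 0.238889, running G = 0.905556
t=2: π = [0.1424, 0.1875, 0.1684, 0.2130, 0.1620, 0.1267], E[r] = 0.3061, γ^t·E[r] = 0.195926, running G = 1.101481
t=3: π = [0.1426, 0.1913, 0.1654, 0.2146, 0.1619, 0.1243], E[r] = 0.3014, γ^t·E[r] = 0.154321, running G = 1.255802
t=4: π = [0.1428, 0.1908, 0.1654, 0.2146, 0.1617, 0.1246], E[r] = 0.3034, γ^t·E[r] = 0.124268, running G = 1.380071
t=5: π = [0.1428, 0.1908, 0.1654, 0.2146, 0.1618, 0.1246], E[r] = 0.3034, γ^t·E[r] = 0.099407, running G = 1.479478

G = 1.4795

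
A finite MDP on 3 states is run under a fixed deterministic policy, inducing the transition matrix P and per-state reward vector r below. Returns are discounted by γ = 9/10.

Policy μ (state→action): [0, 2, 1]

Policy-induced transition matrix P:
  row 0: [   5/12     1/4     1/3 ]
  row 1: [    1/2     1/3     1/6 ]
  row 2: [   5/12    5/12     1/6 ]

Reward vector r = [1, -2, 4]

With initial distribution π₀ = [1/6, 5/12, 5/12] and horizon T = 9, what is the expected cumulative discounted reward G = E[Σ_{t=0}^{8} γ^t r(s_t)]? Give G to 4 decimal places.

t=0: π = [0.1667, 0.4167, 0.4167], E[r] = 1.0000, γ^t·E[r] = 1.000000, running G = 1.000000
t=1: π = [0.4514, 0.3542, 0.1944], E[r] = 0.5208, γ^t·E[r] = 0.468750, running G = 1.468750
t=2: π = [0.4462, 0.3119, 0.2419], E[r] = 0.7899, γ^t·E[r] = 0.639844, running G = 2.108594
t=3: π = [0.4427, 0.3163, 0.2410], E[r] = 0.7742, γ^t·E[r] = 0.564363, running G = 2.672957
t=4: π = [0.4430, 0.3165, 0.2404], E[r] = 0.7717, γ^t·E[r] = 0.506337, running G = 3.179294
t=5: π = [0.4430, 0.3165, 0.2405], E[r] = 0.7722, γ^t·E[r] = 0.455952, running G = 3.635246
t=6: π = [0.4430, 0.3165, 0.2405], E[r] = 0.7722, γ^t·E[r] = 0.410356, running G = 4.045602
t=7: π = [0.4430, 0.3165, 0.2405], E[r] = 0.7722, γ^t·E[r] = 0.369318, running G = 4.414919
t=8: π = [0.4430, 0.3165, 0.2405], E[r] = 0.7722, γ^t·E[r] = 0.332386, running G = 4.747306

G = 4.7473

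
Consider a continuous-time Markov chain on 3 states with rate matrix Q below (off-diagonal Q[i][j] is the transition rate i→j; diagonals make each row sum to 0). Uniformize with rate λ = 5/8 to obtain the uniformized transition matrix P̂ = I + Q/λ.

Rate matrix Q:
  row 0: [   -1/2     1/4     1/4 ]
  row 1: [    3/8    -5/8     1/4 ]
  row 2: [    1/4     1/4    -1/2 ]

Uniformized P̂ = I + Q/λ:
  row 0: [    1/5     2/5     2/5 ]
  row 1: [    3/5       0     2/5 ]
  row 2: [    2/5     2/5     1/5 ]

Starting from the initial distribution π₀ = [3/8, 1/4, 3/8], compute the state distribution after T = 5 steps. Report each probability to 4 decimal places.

t=0: π = [0.3750, 0.2500, 0.3750]
t=1: π = [0.3750, 0.3000, 0.3250]
t=2: π = [0.3850, 0.2800, 0.3350]
t=3: π = [0.3790, 0.2880, 0.3330]
t=4: π = [0.3818, 0.2848, 0.3334]
t=5: π = [0.3806, 0.2861, 0.3333]

π = [0.3806, 0.2861, 0.3333]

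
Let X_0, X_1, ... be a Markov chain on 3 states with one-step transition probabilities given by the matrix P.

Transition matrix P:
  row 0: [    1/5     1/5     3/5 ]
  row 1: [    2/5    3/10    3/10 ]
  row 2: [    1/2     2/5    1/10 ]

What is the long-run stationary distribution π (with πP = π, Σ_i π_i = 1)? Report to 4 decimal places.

π = [0.3617, 0.2979, 0.3404]

Balance equations π_j = Σ_i π_i·P[i][j]:
  π_0 = 1/5·π_0 + 2/5·π_1 + 1/2·π_2
  π_1 = 1/5·π_0 + 3/10·π_1 + 2/5·π_2
  normalize: π_0 + π_1 + π_2 = 1
Solving the linear system gives exactly π = [17/47, 14/47, 16/47].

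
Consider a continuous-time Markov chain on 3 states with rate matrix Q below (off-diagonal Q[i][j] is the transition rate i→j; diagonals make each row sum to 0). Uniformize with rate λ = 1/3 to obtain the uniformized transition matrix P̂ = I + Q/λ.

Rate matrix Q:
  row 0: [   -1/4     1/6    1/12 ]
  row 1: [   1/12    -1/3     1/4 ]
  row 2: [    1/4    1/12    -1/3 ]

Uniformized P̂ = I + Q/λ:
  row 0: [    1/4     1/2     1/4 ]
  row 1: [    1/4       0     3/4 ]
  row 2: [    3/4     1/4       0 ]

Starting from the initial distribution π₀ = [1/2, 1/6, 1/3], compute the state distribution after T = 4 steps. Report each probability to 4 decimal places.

t=0: π = [0.5000, 0.1667, 0.3333]
t=1: π = [0.4167, 0.3333, 0.2500]
t=2: π = [0.3750, 0.2708, 0.3542]
t=3: π = [0.4271, 0.2760, 0.2969]
t=4: π = [0.3984, 0.2878, 0.3138]

π = [0.3984, 0.2878, 0.3138]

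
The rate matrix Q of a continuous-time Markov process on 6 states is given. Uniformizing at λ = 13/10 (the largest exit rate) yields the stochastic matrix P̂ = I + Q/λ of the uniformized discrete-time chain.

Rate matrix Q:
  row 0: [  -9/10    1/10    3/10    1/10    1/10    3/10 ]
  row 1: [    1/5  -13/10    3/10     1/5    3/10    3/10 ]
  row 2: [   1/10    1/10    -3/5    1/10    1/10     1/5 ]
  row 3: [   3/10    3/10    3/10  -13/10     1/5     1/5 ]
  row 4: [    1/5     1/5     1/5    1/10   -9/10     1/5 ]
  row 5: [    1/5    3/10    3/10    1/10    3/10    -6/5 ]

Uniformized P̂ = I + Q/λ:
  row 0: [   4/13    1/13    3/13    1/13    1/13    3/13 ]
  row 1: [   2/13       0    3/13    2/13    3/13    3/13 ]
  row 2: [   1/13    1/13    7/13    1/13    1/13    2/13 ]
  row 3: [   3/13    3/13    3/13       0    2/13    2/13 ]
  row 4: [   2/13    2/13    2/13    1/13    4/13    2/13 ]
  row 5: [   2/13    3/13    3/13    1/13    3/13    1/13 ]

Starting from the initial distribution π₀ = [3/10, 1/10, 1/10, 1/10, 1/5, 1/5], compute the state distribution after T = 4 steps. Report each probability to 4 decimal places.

t=0: π = [0.3000, 0.1000, 0.1000, 0.1000, 0.2000, 0.2000]
t=1: π = [0.2000, 0.1308, 0.2462, 0.0769, 0.1769, 0.1692]
t=2: π = [0.1716, 0.1183, 0.2929, 0.0811, 0.1698, 0.1663]
t=3: π = [0.1640, 0.1189, 0.3078, 0.0798, 0.1661, 0.1634]
t=4: π = [0.1615, 0.1180, 0.3127, 0.0799, 0.1648, 0.1630]

π = [0.1615, 0.1180, 0.3127, 0.0799, 0.1648, 0.1630]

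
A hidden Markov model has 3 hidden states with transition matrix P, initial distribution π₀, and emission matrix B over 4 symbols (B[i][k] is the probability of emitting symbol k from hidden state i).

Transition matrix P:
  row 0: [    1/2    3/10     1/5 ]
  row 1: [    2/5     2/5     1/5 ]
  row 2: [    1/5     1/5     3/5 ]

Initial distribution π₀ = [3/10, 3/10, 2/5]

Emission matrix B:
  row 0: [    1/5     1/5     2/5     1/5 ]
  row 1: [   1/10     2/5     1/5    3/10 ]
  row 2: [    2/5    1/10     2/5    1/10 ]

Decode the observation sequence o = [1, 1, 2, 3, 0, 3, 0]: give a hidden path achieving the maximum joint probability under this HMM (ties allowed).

t=0: δ = [6.000e-02, 1.200e-01, 4.000e-02]  (obs o_0=1)
t=1: δ = [9.600e-03, 1.920e-02, 2.400e-03]  ψ = [1, 1, 1]  (obs o_1=1)
t=2: δ = [3.072e-03, 1.536e-03, 1.536e-03]  ψ = [1, 1, 1]  (obs o_2=2)
t=3: δ = [3.072e-04, 2.765e-04, 9.216e-05]  ψ = [0, 0, 2]  (obs o_3=3)
t=4: δ = [3.072e-05, 1.106e-05, 2.458e-05]  ψ = [0, 1, 0]  (obs o_4=0)
t=5: δ = [3.072e-06, 2.765e-06, 1.475e-06]  ψ = [0, 0, 2]  (obs o_5=3)
t=6: δ = [3.072e-07, 1.106e-07, 3.539e-07]  ψ = [0, 1, 2]  (obs o_6=0)
backtrack: best end state = 2; path = [1, 1, 0, 0, 2, 2, 2]

path = [1, 1, 0, 0, 2, 2, 2]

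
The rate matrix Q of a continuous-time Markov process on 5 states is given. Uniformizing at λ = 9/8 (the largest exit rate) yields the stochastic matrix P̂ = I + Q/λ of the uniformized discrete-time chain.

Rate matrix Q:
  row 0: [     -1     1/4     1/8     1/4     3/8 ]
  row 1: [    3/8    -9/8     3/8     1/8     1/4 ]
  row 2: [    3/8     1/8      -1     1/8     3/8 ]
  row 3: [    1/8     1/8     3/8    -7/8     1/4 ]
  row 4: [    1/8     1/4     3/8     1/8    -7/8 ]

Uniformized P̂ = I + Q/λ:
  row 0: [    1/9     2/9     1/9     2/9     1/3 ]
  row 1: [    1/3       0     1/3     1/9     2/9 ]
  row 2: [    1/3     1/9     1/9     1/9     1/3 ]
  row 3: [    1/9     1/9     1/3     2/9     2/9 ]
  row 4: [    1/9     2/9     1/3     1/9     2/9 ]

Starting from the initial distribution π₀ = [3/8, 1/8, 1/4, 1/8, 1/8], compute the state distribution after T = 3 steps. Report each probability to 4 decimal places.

π = [0.1989, 0.1451, 0.2366, 0.1488, 0.2706]

t=0: π = [0.3750, 0.1250, 0.2500, 0.1250, 0.1250]
t=1: π = [0.1944, 0.1528, 0.1944, 0.1667, 0.2917]
t=2: π = [0.1883, 0.1481, 0.2469, 0.1512, 0.2654]
t=3: π = [0.1989, 0.1451, 0.2366, 0.1488, 0.2706]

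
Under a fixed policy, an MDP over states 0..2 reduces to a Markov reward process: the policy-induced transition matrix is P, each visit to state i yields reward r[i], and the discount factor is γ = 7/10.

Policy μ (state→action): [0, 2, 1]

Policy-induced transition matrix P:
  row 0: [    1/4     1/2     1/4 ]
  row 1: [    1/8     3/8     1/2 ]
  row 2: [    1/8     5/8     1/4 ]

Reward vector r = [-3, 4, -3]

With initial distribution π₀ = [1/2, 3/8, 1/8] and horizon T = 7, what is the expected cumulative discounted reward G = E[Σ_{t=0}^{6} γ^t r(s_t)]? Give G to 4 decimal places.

t=0: π = [0.5000, 0.3750, 0.1250], E[r] = -0.3750, γ^t·E[r] = -0.375000, running G = -0.375000
t=1: π = [0.1875, 0.4688, 0.3438], E[r] = 0.2813, γ^t·E[r] = 0.196875, running G = -0.178125
t=2: π = [0.1484, 0.4844, 0.3672], E[r] = 0.3906, γ^t·E[r] = 0.191406, running G = 0.013281
t=3: π = [0.1436, 0.4854, 0.3711], E[r] = 0.3975, γ^t·E[r] = 0.136329, running G = 0.149610
t=4: π = [0.1429, 0.4857, 0.3713], E[r] = 0.4000, γ^t·E[r] = 0.096046, running G = 0.245656
t=5: π = [0.1429, 0.4857, 0.3714], E[r] = 0.3999, γ^t·E[r] = 0.067214, running G = 0.312870
t=6: π = [0.1429, 0.4857, 0.3714], E[r] = 0.4000, γ^t·E[r] = 0.047061, running G = 0.359931

G = 0.3599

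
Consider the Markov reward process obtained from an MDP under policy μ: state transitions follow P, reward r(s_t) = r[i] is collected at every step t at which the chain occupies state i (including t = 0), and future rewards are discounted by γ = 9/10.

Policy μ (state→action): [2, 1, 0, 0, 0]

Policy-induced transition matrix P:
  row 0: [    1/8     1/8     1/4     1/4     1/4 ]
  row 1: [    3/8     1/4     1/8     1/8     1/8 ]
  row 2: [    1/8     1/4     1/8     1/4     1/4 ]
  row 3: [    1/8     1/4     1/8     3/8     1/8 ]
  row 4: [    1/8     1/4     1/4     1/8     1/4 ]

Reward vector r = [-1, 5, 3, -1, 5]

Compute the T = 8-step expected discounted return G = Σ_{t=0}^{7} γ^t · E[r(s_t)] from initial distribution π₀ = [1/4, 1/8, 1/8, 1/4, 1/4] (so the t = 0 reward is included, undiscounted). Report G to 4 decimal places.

t=0: π = [0.2500, 0.1250, 0.1250, 0.2500, 0.2500], E[r] = 1.7500, γ^t·E[r] = 1.750000, running G = 1.750000
t=1: π = [0.1563, 0.2188, 0.1875, 0.2344, 0.2031], E[r] = 2.2813, γ^t·E[r] = 2.053125, running G = 3.803125
t=2: π = [0.1797, 0.2305, 0.1699, 0.2266, 0.1934], E[r] = 2.2227, γ^t·E[r] = 1.800352, running G = 5.603477
t=3: π = [0.1826, 0.2275, 0.1716, 0.2253, 0.1929], E[r] = 2.2090, γ^t·E[r] = 1.610350, running G = 7.213826
t=4: π = [0.1819, 0.2272, 0.1719, 0.2256, 0.1934], E[r] = 2.2111, γ^t·E[r] = 1.450716, running G = 8.664542
t=5: π = [0.1818, 0.2273, 0.1719, 0.2256, 0.1934], E[r] = 2.2116, γ^t·E[r] = 1.305946, running G = 9.970489
t=6: π = [0.1818, 0.2273, 0.1719, 0.2256, 0.1934], E[r] = 2.2116, γ^t·E[r] = 1.175324, running G = 11.145813
t=7: π = [0.1818, 0.2273, 0.1719, 0.2256, 0.1934], E[r] = 2.2116, γ^t·E[r] = 1.057786, running G = 12.203599

G = 12.2036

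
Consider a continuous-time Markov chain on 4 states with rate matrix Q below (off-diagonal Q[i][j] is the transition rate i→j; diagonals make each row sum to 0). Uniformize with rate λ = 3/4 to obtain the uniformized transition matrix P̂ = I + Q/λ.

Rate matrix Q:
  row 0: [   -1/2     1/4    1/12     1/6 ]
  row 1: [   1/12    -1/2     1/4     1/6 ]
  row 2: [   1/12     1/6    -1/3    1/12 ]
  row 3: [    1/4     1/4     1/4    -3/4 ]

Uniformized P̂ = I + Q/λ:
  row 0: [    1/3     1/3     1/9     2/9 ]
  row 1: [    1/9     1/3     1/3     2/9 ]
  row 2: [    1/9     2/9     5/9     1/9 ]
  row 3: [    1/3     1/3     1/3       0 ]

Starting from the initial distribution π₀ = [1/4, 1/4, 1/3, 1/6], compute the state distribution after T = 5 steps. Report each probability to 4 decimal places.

π = [0.1852, 0.2917, 0.3754, 0.1477]

t=0: π = [0.2500, 0.2500, 0.3333, 0.1667]
t=1: π = [0.2037, 0.2963, 0.3519, 0.1481]
t=2: π = [0.1893, 0.2942, 0.3663, 0.1502]
t=3: π = [0.1866, 0.2926, 0.3727, 0.1481]
t=4: π = [0.1855, 0.2919, 0.3747, 0.1479]
t=5: π = [0.1852, 0.2917, 0.3754, 0.1477]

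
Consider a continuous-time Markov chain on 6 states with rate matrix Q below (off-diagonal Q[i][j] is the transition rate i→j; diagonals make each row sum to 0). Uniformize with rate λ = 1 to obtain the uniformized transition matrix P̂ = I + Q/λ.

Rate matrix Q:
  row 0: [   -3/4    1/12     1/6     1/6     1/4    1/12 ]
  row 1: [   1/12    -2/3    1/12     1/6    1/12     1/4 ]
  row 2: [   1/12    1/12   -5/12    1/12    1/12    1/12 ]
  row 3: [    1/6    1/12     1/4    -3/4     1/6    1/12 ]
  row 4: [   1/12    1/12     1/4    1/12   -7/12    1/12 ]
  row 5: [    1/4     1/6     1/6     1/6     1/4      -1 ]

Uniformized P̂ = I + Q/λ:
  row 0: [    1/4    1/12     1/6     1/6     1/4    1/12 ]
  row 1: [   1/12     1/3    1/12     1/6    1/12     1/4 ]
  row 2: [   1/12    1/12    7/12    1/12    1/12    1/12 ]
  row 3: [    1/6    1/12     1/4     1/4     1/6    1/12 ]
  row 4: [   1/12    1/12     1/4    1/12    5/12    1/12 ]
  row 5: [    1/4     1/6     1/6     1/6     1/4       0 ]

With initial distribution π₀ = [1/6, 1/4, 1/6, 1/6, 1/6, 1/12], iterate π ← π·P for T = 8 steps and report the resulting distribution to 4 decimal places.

t=0: π = [0.1667, 0.2500, 0.1667, 0.1667, 0.1667, 0.0833]
t=1: π = [0.1389, 0.1528, 0.2431, 0.1528, 0.1944, 0.1181]
t=2: π = [0.1389, 0.1314, 0.2841, 0.1429, 0.2037, 0.0990]
t=3: π = [0.1349, 0.1244, 0.3030, 0.1379, 0.2028, 0.0970]
t=4: π = [0.1335, 0.1225, 0.3109, 0.1360, 0.2011, 0.0960]
t=5: π = [0.1329, 0.1220, 0.3141, 0.1353, 0.1999, 0.0958]
t=6: π = [0.1327, 0.1218, 0.3153, 0.1351, 0.1994, 0.0957]
t=7: π = [0.1327, 0.1218, 0.3158, 0.1350, 0.1991, 0.0957]
t=8: π = [0.1326, 0.1217, 0.3159, 0.1350, 0.1990, 0.0957]

π = [0.1326, 0.1217, 0.3159, 0.1350, 0.1990, 0.0957]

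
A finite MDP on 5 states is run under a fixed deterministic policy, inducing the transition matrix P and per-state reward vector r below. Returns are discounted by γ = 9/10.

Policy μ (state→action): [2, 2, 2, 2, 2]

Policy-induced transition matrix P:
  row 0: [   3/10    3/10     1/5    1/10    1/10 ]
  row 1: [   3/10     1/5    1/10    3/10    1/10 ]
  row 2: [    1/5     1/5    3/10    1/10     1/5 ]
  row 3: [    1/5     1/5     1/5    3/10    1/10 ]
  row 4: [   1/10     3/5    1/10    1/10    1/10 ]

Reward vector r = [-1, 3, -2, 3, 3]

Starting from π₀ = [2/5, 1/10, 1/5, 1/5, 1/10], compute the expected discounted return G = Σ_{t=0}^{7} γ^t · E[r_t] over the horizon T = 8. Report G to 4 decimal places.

t=0: π = [0.4000, 0.1000, 0.2000, 0.2000, 0.1000], E[r] = 0.4000, γ^t·E[r] = 0.400000, running G = 0.400000
t=1: π = [0.2400, 0.2800, 0.2000, 0.1600, 0.1200], E[r] = 1.0400, γ^t·E[r] = 0.936000, running G = 1.336000
t=2: π = [0.2400, 0.2720, 0.1800, 0.1880, 0.1200], E[r] = 1.1400, γ^t·E[r] = 0.923400, running G = 2.259400
t=3: π = [0.2392, 0.2720, 0.1788, 0.1920, 0.1180], E[r] = 1.1492, γ^t·E[r] = 0.837767, running G = 3.097167
t=4: π = [0.2393, 0.2711, 0.1789, 0.1928, 0.1179], E[r] = 1.1483, γ^t·E[r] = 0.753413, running G = 3.850580
t=5: π = [0.2393, 0.2711, 0.1790, 0.1928, 0.1179], E[r] = 1.1480, γ^t·E[r] = 0.677904, running G = 4.528483
t=6: π = [0.2392, 0.2711, 0.1790, 0.1928, 0.1179], E[r] = 1.1480, γ^t·E[r] = 0.610100, running G = 5.138584
t=7: π = [0.2392, 0.2711, 0.1790, 0.1928, 0.1179], E[r] = 1.1480, γ^t·E[r] = 0.549094, running G = 5.687677

G = 5.6877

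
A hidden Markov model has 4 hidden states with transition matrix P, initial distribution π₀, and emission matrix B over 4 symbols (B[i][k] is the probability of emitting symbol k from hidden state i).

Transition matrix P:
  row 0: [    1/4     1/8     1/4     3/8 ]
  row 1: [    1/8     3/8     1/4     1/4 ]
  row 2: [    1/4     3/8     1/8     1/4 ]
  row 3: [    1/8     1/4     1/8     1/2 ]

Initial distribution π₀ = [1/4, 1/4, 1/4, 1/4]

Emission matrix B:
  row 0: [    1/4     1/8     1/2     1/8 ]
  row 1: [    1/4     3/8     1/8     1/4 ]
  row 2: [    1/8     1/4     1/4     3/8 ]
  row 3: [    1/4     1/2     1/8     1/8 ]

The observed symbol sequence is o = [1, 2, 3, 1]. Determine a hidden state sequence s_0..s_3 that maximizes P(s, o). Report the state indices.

t=0: δ = [3.125e-02, 9.375e-02, 6.250e-02, 1.250e-01]  (obs o_0=1)
t=1: δ = [7.812e-03, 4.395e-03, 5.859e-03, 7.812e-03]  ψ = [2, 1, 1, 3]  (obs o_1=2)
t=2: δ = [2.441e-04, 5.493e-04, 7.324e-04, 4.883e-04]  ψ = [0, 2, 0, 3]  (obs o_2=3)
t=3: δ = [2.289e-05, 1.030e-04, 3.433e-05, 1.221e-04]  ψ = [2, 2, 1, 3]  (obs o_3=1)
backtrack: best end state = 3; path = [3, 3, 3, 3]

path = [3, 3, 3, 3]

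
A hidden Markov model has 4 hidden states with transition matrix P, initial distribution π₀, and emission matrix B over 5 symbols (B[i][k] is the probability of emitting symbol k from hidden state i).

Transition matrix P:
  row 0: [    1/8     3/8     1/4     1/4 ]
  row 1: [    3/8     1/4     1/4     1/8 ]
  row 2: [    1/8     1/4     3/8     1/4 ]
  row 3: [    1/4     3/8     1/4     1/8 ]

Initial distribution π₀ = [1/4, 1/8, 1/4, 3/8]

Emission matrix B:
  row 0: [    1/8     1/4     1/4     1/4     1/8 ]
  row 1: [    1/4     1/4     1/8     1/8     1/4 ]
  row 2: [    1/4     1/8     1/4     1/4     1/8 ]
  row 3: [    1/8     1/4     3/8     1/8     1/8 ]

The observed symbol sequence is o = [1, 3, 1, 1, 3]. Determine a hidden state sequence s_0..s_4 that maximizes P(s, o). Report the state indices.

path = [3, 1, 0, 1, 0]

t=0: δ = [6.250e-02, 3.125e-02, 3.125e-02, 9.375e-02]  (obs o_0=1)
t=1: δ = [5.859e-03, 4.395e-03, 5.859e-03, 1.953e-03]  ψ = [3, 3, 3, 0]  (obs o_1=3)
t=2: δ = [4.120e-04, 5.493e-04, 2.747e-04, 3.662e-04]  ψ = [1, 0, 2, 0]  (obs o_2=1)
t=3: δ = [5.150e-05, 3.862e-05, 1.717e-05, 2.575e-05]  ψ = [1, 0, 1, 0]  (obs o_3=1)
t=4: δ = [3.621e-06, 2.414e-06, 3.219e-06, 1.609e-06]  ψ = [1, 0, 0, 0]  (obs o_4=3)
backtrack: best end state = 0; path = [3, 1, 0, 1, 0]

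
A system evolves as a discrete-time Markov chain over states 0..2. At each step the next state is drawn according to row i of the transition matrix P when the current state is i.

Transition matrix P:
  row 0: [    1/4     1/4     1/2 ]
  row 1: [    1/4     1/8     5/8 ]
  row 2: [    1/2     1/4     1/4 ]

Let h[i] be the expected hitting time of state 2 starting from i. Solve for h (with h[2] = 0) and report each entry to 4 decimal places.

First-step conditioning: h[2] = 0; for i ≠ 2, h[i] = 1 + Σ_k P[i][k]·h[k].
  h[0] = 1 + 1/4·h[0] + 1/4·h[1]
  h[1] = 1 + 1/4·h[0] + 1/8·h[1]
Solving the 2×2 linear system over states ≠ 2 gives exactly h = [36/19, 32/19, 0] (h[2] = 0 is the target).

h = [1.8947, 1.6842, 0.0000]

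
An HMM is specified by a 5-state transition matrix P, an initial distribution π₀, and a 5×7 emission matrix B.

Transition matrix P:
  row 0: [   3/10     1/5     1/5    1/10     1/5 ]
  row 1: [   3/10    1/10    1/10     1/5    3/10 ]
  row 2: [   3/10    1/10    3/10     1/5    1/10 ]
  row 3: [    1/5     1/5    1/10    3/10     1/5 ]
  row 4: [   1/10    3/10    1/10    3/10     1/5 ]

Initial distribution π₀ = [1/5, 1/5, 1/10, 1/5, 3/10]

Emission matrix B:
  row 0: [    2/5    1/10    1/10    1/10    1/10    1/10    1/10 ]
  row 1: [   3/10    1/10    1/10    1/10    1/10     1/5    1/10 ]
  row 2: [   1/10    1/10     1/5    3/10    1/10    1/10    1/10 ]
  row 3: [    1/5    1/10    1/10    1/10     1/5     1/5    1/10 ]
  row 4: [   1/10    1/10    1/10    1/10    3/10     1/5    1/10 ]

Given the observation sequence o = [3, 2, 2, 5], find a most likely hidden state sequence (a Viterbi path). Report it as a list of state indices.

t=0: δ = [2.000e-02, 2.000e-02, 3.000e-02, 2.000e-02, 3.000e-02]  (obs o_0=3)
t=1: δ = [9.000e-04, 9.000e-04, 1.800e-03, 9.000e-04, 6.000e-04]  ψ = [2, 4, 2, 4, 1]  (obs o_1=2)
t=2: δ = [5.400e-05, 1.800e-05, 1.080e-04, 3.600e-05, 2.700e-05]  ψ = [2, 0, 2, 2, 1]  (obs o_2=2)
t=3: δ = [3.240e-06, 2.160e-06, 3.240e-06, 4.320e-06, 2.160e-06]  ψ = [2, 0, 2, 2, 0]  (obs o_3=5)
backtrack: best end state = 3; path = [2, 2, 2, 3]

path = [2, 2, 2, 3]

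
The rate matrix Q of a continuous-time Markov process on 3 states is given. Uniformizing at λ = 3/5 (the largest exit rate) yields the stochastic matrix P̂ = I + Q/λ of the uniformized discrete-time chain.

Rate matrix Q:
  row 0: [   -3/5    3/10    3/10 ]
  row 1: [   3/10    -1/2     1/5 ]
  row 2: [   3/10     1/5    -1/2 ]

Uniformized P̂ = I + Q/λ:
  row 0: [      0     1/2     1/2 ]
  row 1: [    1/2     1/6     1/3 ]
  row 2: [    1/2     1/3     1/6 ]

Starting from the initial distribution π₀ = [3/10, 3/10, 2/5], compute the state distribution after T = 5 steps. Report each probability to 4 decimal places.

t=0: π = [0.3000, 0.3000, 0.4000]
t=1: π = [0.3500, 0.3333, 0.3167]
t=2: π = [0.3250, 0.3361, 0.3389]
t=3: π = [0.3375, 0.3315, 0.3310]
t=4: π = [0.3313, 0.3343, 0.3344]
t=5: π = [0.3344, 0.3328, 0.3328]

π = [0.3344, 0.3328, 0.3328]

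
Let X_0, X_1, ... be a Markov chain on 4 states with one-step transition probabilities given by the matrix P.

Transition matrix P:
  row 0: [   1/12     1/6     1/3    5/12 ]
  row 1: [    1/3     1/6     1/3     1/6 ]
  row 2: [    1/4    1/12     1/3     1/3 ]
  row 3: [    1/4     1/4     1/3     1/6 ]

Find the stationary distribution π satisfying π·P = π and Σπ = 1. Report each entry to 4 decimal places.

π = [0.2259, 0.1621, 0.3333, 0.2787]

Balance equations π_j = Σ_i π_i·P[i][j]:
  π_0 = 1/12·π_0 + 1/3·π_1 + 1/4·π_2 + 1/4·π_3
  π_1 = 1/6·π_0 + 1/6·π_1 + 1/12·π_2 + 1/4·π_3
  π_2 = 1/3·π_0 + 1/3·π_1 + 1/3·π_2 + 1/3·π_3
  normalize: π_0 + π_1 + π_2 + π_3 = 1
Solving the linear system gives exactly π = [124/549, 89/549, 1/3, 17/61].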